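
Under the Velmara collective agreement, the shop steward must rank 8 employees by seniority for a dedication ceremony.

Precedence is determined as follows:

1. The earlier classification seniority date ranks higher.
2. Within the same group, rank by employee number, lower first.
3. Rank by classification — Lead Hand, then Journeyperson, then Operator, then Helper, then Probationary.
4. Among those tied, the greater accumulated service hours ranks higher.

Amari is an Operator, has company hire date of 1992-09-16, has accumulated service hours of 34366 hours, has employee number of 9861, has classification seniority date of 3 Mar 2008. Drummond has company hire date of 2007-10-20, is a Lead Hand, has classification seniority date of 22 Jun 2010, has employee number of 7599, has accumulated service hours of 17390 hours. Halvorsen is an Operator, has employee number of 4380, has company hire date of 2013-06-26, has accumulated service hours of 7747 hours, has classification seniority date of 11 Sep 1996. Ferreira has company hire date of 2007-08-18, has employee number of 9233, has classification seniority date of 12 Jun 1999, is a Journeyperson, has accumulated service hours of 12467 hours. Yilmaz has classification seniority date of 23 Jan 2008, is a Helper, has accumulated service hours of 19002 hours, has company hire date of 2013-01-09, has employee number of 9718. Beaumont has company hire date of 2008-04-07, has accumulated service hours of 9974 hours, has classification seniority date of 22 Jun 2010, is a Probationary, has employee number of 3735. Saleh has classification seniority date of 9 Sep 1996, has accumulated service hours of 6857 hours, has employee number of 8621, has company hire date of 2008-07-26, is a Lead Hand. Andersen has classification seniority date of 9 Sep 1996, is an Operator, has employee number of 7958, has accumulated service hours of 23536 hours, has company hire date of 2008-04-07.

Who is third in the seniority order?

By classification seniority date (earlier first): Andersen and Saleh (both 9 Sep 1996); then Halvorsen (11 Sep 1996); then Ferreira (12 Jun 1999); then Yilmaz (23 Jan 2008); then Amari (3 Mar 2008); then Beaumont and Drummond (both 22 Jun 2010).
Among Andersen and Saleh, by employee number (lower first): Andersen (7958) before Saleh (8621).
Among Beaumont and Drummond, by employee number (lower first): Beaumont (3735) before Drummond (7599).
Order: Andersen, Saleh, Halvorsen, Ferreira, Yilmaz, Amari, Beaumont, Drummond.

Halvorsen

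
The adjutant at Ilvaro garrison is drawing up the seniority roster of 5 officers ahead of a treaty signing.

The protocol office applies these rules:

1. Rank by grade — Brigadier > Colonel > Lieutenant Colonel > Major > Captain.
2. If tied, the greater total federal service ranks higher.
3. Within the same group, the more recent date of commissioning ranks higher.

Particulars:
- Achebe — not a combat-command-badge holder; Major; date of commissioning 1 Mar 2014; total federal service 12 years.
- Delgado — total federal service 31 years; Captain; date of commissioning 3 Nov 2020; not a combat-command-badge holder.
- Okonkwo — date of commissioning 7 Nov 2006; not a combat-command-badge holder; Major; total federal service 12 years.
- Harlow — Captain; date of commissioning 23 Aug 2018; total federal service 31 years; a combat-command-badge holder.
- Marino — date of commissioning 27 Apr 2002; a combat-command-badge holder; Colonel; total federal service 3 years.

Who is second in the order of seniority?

By grade: Marino (Colonel); then Achebe and Okonkwo (Major); then Delgado and Harlow (Captain).
Achebe and Okonkwo both have total federal service 12 years, so the next rule applies.
Among Achebe and Okonkwo, by date of commissioning (later first): Achebe (1 Mar 2014) before Okonkwo (7 Nov 2006).
Delgado and Harlow both have total federal service 31 years, so the next rule applies.
Among Delgado and Harlow, by date of commissioning (later first): Delgado (3 Nov 2020) before Harlow (23 Aug 2018).
Order: Marino, Achebe, Okonkwo, Delgado, Harlow.

Achebe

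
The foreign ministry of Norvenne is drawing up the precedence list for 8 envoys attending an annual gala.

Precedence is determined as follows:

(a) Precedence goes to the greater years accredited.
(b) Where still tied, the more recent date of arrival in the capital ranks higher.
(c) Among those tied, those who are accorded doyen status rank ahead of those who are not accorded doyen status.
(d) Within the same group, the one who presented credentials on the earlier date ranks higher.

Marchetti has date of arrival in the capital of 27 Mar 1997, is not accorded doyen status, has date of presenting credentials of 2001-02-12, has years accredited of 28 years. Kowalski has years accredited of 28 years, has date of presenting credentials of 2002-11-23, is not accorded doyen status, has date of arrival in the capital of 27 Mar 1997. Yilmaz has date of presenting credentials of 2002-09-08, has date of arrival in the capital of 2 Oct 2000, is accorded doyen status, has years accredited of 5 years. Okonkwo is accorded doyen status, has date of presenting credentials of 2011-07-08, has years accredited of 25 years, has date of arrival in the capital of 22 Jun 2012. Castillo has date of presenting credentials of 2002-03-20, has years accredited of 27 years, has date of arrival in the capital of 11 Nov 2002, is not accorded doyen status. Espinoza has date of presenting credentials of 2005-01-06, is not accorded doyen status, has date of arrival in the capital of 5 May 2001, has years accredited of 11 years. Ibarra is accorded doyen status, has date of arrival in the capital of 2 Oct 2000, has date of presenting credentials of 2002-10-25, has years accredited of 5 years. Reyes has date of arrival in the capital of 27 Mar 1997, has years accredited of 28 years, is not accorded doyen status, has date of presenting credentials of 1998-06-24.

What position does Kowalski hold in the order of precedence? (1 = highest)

3

By years accredited (higher first): Reyes, Marchetti and Kowalski (each 28 years); then Castillo (27 years); then Okonkwo (25 years); then Espinoza (11 years); then Yilmaz and Ibarra (both 5 years).
Reyes, Marchetti and Kowalski all have date of arrival in the capital 27 Mar 1997, so the next rule applies.
Reyes, Marchetti and Kowalski are each not accorded doyen status, so the next rule applies.
Among Reyes, Marchetti and Kowalski, by date of presenting credentials (earlier first): Reyes (1998-06-24) before Marchetti (2001-02-12) before Kowalski (2002-11-23).
Yilmaz and Ibarra both have date of arrival in the capital 2 Oct 2000, so the next rule applies.
Yilmaz and Ibarra are each accorded doyen status, so the next rule applies.
Among Yilmaz and Ibarra, by date of presenting credentials (earlier first): Yilmaz (2002-09-08) before Ibarra (2002-10-25).
Order: Reyes, Marchetti, Kowalski, Castillo, Okonkwo, Espinoza, Yilmaz, Ibarra. So position 3.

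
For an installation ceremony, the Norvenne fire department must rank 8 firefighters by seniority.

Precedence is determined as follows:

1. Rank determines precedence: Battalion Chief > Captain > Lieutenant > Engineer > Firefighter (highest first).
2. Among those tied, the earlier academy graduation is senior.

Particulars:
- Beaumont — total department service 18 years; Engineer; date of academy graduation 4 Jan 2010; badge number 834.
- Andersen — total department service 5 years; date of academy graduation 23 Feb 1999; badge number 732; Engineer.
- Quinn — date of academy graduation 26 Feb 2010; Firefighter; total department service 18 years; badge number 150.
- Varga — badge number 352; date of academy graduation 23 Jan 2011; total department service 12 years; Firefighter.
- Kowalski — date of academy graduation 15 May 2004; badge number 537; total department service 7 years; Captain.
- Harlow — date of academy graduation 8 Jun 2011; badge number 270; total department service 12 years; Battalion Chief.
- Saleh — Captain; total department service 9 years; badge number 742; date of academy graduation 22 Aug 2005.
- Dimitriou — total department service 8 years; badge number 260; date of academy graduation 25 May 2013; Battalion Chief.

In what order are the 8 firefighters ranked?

By rank: Harlow and Dimitriou (Battalion Chief); then Kowalski and Saleh (Captain); then Andersen and Beaumont (Engineer); then Quinn and Varga (Firefighter).
Among Harlow and Dimitriou, by date of academy graduation (earlier first): Harlow (8 Jun 2011) before Dimitriou (25 May 2013).
Among Kowalski and Saleh, by date of academy graduation (earlier first): Kowalski (15 May 2004) before Saleh (22 Aug 2005).
Among Andersen and Beaumont, by date of academy graduation (earlier first): Andersen (23 Feb 1999) before Beaumont (4 Jan 2010).
Among Quinn and Varga, by date of academy graduation (earlier first): Quinn (26 Feb 2010) before Varga (23 Jan 2011).
Full order: Harlow, Dimitriou, Kowalski, Saleh, Andersen, Beaumont, Quinn, Varga.

Harlow, Dimitriou, Kowalski, Saleh, Andersen, Beaumont, Quinn, Varga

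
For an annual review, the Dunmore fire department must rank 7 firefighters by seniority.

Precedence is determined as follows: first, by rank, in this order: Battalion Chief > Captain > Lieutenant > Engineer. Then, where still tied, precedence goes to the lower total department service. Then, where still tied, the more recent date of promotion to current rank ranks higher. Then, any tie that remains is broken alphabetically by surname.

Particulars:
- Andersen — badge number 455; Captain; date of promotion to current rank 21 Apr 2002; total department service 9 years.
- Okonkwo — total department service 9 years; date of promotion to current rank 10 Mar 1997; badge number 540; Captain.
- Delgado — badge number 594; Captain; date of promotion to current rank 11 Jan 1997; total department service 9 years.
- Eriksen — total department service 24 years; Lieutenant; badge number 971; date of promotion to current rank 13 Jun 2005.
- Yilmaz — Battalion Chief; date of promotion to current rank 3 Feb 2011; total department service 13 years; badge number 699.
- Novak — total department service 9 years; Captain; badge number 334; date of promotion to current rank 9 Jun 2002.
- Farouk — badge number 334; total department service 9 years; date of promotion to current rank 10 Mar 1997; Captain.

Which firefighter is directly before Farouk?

By rank: Yilmaz (Battalion Chief); then Novak, Andersen, Farouk, Okonkwo and Delgado (Captain); then Eriksen (Lieutenant).
Novak, Andersen, Farouk, Okonkwo and Delgado all have total department service 9 years, so the next rule applies.
Among Novak, Andersen, Farouk, Okonkwo and Delgado, by date of promotion to current rank (later first): Novak (9 Jun 2002) before Andersen (21 Apr 2002) before Farouk and Okonkwo (10 Mar 1997) before Delgado (11 Jan 1997).
Among Farouk and Okonkwo, alphabetically by surname: Farouk before Okonkwo.
Order: Yilmaz, Novak, Andersen, Farouk, Okonkwo, Delgado, Eriksen.

Andersen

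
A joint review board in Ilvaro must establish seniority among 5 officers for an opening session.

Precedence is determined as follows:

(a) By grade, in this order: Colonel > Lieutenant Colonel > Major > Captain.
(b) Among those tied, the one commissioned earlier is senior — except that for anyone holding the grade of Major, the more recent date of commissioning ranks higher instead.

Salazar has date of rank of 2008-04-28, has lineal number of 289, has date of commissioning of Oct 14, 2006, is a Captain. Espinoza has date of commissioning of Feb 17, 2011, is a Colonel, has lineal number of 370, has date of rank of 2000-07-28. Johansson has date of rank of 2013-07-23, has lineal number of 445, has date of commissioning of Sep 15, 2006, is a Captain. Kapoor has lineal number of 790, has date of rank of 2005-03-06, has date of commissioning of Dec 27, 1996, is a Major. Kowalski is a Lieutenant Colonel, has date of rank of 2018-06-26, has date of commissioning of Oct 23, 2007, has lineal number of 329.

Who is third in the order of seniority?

Kapoor

By grade: Espinoza (Colonel); then Kowalski (Lieutenant Colonel); then Kapoor (Major); then Johansson and Salazar (Captain).
Among Johansson and Salazar, by date of commissioning (earlier first): Johansson (Sep 15, 2006) before Salazar (Oct 14, 2006).
Order: Espinoza, Kowalski, Kapoor, Johansson, Salazar.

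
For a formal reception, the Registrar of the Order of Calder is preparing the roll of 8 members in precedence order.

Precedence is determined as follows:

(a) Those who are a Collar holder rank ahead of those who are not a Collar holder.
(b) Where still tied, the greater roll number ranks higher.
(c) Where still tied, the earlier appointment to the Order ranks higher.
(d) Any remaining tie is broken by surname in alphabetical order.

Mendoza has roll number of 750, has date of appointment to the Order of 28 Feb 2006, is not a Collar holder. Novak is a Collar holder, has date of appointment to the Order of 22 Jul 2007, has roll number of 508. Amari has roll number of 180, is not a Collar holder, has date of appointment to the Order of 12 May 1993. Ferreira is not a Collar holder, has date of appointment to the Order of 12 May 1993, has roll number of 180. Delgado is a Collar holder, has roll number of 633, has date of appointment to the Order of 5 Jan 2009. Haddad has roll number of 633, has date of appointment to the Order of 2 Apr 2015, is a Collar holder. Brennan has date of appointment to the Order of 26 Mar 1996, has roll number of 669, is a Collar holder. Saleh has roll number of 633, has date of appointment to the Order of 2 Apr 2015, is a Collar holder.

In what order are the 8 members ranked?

Brennan, Delgado, Haddad, Saleh, Novak, Mendoza, Amari, Ferreira

By the first rule: Brennan, Delgado, Haddad, Saleh and Novak (each a Collar holder); then Mendoza, Amari and Ferreira (each not a Collar holder).
Among Brennan, Delgado, Haddad, Saleh and Novak, by roll number (higher first): Brennan (669) before Delgado, Haddad and Saleh (633) before Novak (508).
Among Delgado, Haddad and Saleh, by date of appointment to the Order (earlier first): Delgado (5 Jan 2009) before Haddad and Saleh (2 Apr 2015).
Among Haddad and Saleh, alphabetically by surname: Haddad before Saleh.
Among Mendoza, Amari and Ferreira, by roll number (higher first): Mendoza (750) before Amari and Ferreira (180).
Amari and Ferreira both have date of appointment to the Order 12 May 1993, so the next rule applies.
Among Amari and Ferreira, alphabetically by surname: Amari before Ferreira.
Full order: Brennan, Delgado, Haddad, Saleh, Novak, Mendoza, Amari, Ferreira.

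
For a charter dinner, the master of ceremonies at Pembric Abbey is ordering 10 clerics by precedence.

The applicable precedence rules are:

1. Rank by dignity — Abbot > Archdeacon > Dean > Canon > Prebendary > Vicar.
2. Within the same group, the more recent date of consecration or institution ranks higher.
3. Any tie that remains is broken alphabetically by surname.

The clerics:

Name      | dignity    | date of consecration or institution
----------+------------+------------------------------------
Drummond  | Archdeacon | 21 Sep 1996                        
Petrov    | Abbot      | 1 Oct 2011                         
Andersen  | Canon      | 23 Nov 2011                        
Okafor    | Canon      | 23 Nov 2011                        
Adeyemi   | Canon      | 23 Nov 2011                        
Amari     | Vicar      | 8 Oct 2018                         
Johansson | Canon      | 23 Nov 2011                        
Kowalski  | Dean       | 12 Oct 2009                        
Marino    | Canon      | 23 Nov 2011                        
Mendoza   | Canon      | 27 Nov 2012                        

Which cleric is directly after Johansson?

By dignity: Petrov (Abbot); then Drummond (Archdeacon); then Kowalski (Dean); then Mendoza, Adeyemi, Andersen, Johansson, Marino and Okafor (Canon); then Amari (Vicar).
Among Mendoza, Adeyemi, Andersen, Johansson, Marino and Okafor, by date of consecration or institution (later first): Mendoza (27 Nov 2012) before Adeyemi, Andersen, Johansson, Marino and Okafor (23 Nov 2011).
Among Adeyemi, Andersen, Johansson, Marino and Okafor, alphabetically by surname: Adeyemi before Andersen before Johansson before Marino before Okafor.
Order: Petrov, Drummond, Kowalski, Mendoza, Adeyemi, Andersen, Johansson, Marino, Okafor, Amari.

Marino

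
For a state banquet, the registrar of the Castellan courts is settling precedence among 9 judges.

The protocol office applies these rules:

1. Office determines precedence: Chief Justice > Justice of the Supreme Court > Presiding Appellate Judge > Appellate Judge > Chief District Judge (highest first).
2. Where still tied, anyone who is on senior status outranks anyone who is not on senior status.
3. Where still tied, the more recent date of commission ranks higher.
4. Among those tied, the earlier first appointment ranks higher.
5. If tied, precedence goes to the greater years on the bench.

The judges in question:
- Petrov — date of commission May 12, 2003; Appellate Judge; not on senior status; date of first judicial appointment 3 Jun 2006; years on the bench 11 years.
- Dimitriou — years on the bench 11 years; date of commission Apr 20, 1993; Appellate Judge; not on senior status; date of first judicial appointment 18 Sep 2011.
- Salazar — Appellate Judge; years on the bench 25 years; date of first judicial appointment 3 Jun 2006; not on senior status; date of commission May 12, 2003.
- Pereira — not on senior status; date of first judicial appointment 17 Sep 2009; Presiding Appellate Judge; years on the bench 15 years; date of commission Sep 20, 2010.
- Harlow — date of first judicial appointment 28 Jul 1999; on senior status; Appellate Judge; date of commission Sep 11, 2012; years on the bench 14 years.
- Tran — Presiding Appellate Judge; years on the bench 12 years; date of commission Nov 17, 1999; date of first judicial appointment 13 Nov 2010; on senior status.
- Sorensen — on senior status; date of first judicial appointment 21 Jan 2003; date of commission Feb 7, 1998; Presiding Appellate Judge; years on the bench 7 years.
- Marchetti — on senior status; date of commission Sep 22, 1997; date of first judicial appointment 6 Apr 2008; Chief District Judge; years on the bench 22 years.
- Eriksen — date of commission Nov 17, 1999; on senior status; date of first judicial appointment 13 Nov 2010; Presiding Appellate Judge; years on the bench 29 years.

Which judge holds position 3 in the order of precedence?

By office: Eriksen, Tran, Sorensen and Pereira (Presiding Appellate Judge); then Harlow, Salazar, Petrov and Dimitriou (Appellate Judge); then Marchetti (Chief District Judge).
Among Eriksen, Tran, Sorensen and Pereira, on senior status before not on senior status: Eriksen, Tran and Sorensen (on senior status) before Pereira (not on senior status).
Among Eriksen, Tran and Sorensen, by date of commission (later first): Eriksen and Tran (Nov 17, 1999) before Sorensen (Feb 7, 1998).
Eriksen and Tran both have date of first judicial appointment 13 Nov 2010, so the next rule applies.
Among Eriksen and Tran, by years on the bench (higher first): Eriksen (29 years) before Tran (12 years).
Among Harlow, Salazar, Petrov and Dimitriou, on senior status before not on senior status: Harlow (on senior status) before Salazar, Petrov and Dimitriou (not on senior status).
Among Salazar, Petrov and Dimitriou, by date of commission (later first): Salazar and Petrov (May 12, 2003) before Dimitriou (Apr 20, 1993).
Salazar and Petrov both have date of first judicial appointment 3 Jun 2006, so the next rule applies.
Among Salazar and Petrov, by years on the bench (higher first): Salazar (25 years) before Petrov (11 years).
Order: Eriksen, Tran, Sorensen, Pereira, Harlow, Salazar, Petrov, Dimitriou, Marchetti.

Sorensen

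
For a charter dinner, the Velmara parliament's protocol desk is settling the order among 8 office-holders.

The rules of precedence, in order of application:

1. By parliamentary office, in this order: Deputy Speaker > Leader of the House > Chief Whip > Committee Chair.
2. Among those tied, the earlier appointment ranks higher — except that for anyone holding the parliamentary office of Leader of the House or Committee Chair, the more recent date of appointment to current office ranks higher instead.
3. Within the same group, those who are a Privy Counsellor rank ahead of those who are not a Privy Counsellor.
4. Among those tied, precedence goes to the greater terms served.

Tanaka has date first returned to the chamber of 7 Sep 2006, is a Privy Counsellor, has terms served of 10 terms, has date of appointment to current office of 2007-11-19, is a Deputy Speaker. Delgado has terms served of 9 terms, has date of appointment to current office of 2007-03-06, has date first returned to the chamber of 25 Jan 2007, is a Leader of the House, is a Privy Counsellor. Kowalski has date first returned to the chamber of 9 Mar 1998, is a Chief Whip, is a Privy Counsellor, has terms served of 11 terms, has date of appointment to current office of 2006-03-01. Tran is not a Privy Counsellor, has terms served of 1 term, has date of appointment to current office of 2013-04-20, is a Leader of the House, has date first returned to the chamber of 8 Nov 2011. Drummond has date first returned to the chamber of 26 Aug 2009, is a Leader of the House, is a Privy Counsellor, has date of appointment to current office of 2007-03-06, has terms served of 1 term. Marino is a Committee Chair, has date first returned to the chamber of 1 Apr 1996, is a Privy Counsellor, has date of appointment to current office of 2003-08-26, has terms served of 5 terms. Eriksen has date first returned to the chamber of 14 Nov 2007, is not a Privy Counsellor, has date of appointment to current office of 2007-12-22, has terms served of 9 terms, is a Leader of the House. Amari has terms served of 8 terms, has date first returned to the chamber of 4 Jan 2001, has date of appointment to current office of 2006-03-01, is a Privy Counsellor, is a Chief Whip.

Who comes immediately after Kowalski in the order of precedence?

By parliamentary office: Tanaka (Deputy Speaker); then Tran, Eriksen, Delgado and Drummond (Leader of the House); then Kowalski and Amari (Chief Whip); then Marino (Committee Chair).
Among Tran, Eriksen, Delgado and Drummond, by date of appointment to current office (later first) (reversed rule for this group): Tran (2013-04-20) before Eriksen (2007-12-22) before Delgado and Drummond (2007-03-06).
Delgado and Drummond are each a Privy Counsellor, so the next rule applies.
Among Delgado and Drummond, by terms served (higher first): Delgado (9 terms) before Drummond (1 term).
Kowalski and Amari both have date of appointment to current office 2006-03-01, so the next rule applies.
Kowalski and Amari are each a Privy Counsellor, so the next rule applies.
Among Kowalski and Amari, by terms served (higher first): Kowalski (11 terms) before Amari (8 terms).
Order: Tanaka, Tran, Eriksen, Delgado, Drummond, Kowalski, Amari, Marino.

Amari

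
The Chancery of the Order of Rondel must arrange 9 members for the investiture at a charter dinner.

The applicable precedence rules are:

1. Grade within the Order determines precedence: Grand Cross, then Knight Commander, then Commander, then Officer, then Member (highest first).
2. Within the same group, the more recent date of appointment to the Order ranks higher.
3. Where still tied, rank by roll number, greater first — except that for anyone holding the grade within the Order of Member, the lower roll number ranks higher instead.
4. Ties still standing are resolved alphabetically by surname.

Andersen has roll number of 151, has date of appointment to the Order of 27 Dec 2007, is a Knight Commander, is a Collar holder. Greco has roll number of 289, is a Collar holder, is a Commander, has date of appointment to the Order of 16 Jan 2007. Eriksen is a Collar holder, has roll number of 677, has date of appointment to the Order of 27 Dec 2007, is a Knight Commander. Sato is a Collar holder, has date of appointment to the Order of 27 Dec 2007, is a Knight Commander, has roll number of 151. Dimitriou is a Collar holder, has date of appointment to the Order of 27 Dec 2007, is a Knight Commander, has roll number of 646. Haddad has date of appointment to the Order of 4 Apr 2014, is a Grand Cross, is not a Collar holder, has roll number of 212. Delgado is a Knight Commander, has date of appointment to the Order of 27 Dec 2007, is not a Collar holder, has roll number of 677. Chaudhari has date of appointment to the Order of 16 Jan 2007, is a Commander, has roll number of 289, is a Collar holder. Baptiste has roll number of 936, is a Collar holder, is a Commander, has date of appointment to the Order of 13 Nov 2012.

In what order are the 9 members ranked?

By grade within the Order: Haddad (Grand Cross); then Delgado, Eriksen, Dimitriou, Andersen and Sato (Knight Commander); then Baptiste, Chaudhari and Greco (Commander).
Delgado, Eriksen, Dimitriou, Andersen and Sato all have date of appointment to the Order 27 Dec 2007, so the next rule applies.
Among Delgado, Eriksen, Dimitriou, Andersen and Sato, by roll number (higher first): Delgado and Eriksen (677) before Dimitriou (646) before Andersen and Sato (151).
Among Delgado and Eriksen, alphabetically by surname: Delgado before Eriksen.
Among Andersen and Sato, alphabetically by surname: Andersen before Sato.
Among Baptiste, Chaudhari and Greco, by date of appointment to the Order (later first): Baptiste (13 Nov 2012) before Chaudhari and Greco (16 Jan 2007).
Chaudhari and Greco both have roll number 289, so the next rule applies.
Among Chaudhari and Greco, alphabetically by surname: Chaudhari before Greco.
Full order: Haddad, Delgado, Eriksen, Dimitriou, Andersen, Sato, Baptiste, Chaudhari, Greco.

Haddad, Delgado, Eriksen, Dimitriou, Andersen, Sato, Baptiste, Chaudhari, Greco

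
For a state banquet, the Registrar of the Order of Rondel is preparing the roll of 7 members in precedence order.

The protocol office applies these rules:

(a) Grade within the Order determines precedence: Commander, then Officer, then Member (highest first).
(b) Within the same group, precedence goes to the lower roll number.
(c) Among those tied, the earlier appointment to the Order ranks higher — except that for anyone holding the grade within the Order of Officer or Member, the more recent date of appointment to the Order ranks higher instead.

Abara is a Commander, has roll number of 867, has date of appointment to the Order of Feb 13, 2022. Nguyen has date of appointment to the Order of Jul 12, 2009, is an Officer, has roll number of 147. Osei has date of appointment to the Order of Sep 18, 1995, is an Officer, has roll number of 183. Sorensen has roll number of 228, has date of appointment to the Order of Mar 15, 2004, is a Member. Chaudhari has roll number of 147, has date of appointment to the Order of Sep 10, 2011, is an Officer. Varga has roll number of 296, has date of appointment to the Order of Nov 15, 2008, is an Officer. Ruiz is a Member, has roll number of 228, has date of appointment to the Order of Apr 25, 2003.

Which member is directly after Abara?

Chaudhari

By grade within the Order: Abara (Commander); then Chaudhari, Nguyen, Osei and Varga (Officer); then Sorensen and Ruiz (Member).
Among Chaudhari, Nguyen, Osei and Varga, by roll number (lower first): Chaudhari and Nguyen (147) before Osei (183) before Varga (296).
Among Chaudhari and Nguyen, by date of appointment to the Order (later first) (reversed rule for this group): Chaudhari (Sep 10, 2011) before Nguyen (Jul 12, 2009).
Sorensen and Ruiz both have roll number 228, so the next rule applies.
Among Sorensen and Ruiz, by date of appointment to the Order (later first) (reversed rule for this group): Sorensen (Mar 15, 2004) before Ruiz (Apr 25, 2003).
Order: Abara, Chaudhari, Nguyen, Osei, Varga, Sorensen, Ruiz.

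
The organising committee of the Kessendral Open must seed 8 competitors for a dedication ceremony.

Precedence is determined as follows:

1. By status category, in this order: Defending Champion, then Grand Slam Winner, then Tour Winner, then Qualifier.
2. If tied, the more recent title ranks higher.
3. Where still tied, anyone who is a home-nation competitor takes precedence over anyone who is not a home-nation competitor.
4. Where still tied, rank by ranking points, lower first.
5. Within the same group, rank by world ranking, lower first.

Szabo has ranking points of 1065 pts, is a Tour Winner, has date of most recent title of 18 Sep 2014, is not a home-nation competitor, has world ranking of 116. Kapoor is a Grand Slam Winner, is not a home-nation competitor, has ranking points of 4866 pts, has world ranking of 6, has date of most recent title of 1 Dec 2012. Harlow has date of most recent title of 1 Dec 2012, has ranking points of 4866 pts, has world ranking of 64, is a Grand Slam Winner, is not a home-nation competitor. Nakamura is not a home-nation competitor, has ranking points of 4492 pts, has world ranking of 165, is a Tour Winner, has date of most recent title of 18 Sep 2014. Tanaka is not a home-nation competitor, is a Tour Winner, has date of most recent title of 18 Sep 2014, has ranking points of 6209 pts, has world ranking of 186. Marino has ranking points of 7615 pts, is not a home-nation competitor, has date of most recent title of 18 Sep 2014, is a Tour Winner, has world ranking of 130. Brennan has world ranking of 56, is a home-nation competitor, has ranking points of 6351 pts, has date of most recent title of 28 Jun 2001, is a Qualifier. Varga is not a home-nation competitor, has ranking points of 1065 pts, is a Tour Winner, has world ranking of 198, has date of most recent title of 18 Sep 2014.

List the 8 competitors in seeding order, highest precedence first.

Kapoor, Harlow, Szabo, Varga, Nakamura, Tanaka, Marino, Brennan

By status category: Kapoor and Harlow (Grand Slam Winner); then Szabo, Varga, Nakamura, Tanaka and Marino (Tour Winner); then Brennan (Qualifier).
Kapoor and Harlow both have date of most recent title 1 Dec 2012, so the next rule applies.
Kapoor and Harlow are each not a home-nation competitor, so the next rule applies.
Kapoor and Harlow both have ranking points 4866 pts, so the next rule applies.
Among Kapoor and Harlow, by world ranking (lower first): Kapoor (6) before Harlow (64).
Szabo, Varga, Nakamura, Tanaka and Marino all have date of most recent title 18 Sep 2014, so the next rule applies.
Szabo, Varga, Nakamura, Tanaka and Marino are each not a home-nation competitor, so the next rule applies.
Among Szabo, Varga, Nakamura, Tanaka and Marino, by ranking points (lower first): Szabo and Varga (1065 pts) before Nakamura (4492 pts) before Tanaka (6209 pts) before Marino (7615 pts).
Among Szabo and Varga, by world ranking (lower first): Szabo (116) before Varga (198).
Full order: Kapoor, Harlow, Szabo, Varga, Nakamura, Tanaka, Marino, Brennan.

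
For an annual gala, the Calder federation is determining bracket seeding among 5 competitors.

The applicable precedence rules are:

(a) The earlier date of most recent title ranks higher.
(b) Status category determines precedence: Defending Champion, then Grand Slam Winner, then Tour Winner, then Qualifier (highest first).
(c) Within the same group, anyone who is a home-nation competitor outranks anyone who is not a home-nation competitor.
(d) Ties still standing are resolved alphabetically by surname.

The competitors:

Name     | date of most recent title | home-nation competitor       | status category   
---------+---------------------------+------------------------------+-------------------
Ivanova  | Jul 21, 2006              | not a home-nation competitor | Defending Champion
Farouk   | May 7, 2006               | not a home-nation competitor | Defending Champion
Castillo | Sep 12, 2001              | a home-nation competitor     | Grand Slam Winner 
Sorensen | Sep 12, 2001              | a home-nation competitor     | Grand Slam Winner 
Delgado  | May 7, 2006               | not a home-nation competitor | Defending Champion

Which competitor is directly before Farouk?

By date of most recent title (earlier first): Castillo and Sorensen (both Sep 12, 2001); then Delgado and Farouk (both May 7, 2006); then Ivanova (Jul 21, 2006).
Castillo and Sorensen are each Grand Slam Winner, so the next rule applies.
Castillo and Sorensen are each a home-nation competitor, so the next rule applies.
Among Castillo and Sorensen, alphabetically by surname: Castillo before Sorensen.
Delgado and Farouk are each Defending Champion, so the next rule applies.
Delgado and Farouk are each not a home-nation competitor, so the next rule applies.
Among Delgado and Farouk, alphabetically by surname: Delgado before Farouk.
Order: Castillo, Sorensen, Delgado, Farouk, Ivanova.

Delgado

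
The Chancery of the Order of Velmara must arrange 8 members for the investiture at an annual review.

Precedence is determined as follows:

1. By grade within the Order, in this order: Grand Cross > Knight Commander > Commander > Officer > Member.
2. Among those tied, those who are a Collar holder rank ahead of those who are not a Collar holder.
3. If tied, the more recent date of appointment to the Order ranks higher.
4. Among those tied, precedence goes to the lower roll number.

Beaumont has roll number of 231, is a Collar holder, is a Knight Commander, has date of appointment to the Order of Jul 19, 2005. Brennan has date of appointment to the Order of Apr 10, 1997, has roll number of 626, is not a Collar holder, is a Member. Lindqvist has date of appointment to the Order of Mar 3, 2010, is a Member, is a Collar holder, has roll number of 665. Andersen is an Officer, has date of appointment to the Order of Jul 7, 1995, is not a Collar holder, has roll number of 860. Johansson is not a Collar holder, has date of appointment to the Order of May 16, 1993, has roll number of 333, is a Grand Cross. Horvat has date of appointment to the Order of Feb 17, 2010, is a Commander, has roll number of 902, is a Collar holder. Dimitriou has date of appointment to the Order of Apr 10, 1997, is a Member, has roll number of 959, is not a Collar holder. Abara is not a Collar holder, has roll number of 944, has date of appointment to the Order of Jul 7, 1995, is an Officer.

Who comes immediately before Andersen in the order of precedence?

By grade within the Order: Johansson (Grand Cross); then Beaumont (Knight Commander); then Horvat (Commander); then Andersen and Abara (Officer); then Lindqvist, Brennan and Dimitriou (Member).
Andersen and Abara are each not a Collar holder, so the next rule applies.
Andersen and Abara both have date of appointment to the Order Jul 7, 1995, so the next rule applies.
Among Andersen and Abara, by roll number (lower first): Andersen (860) before Abara (944).
Among Lindqvist, Brennan and Dimitriou, a Collar holder before not a Collar holder: Lindqvist (a Collar holder) before Brennan and Dimitriou (not a Collar holder).
Brennan and Dimitriou both have date of appointment to the Order Apr 10, 1997, so the next rule applies.
Among Brennan and Dimitriou, by roll number (lower first): Brennan (626) before Dimitriou (959).
Order: Johansson, Beaumont, Horvat, Andersen, Abara, Lindqvist, Brennan, Dimitriou.

Horvat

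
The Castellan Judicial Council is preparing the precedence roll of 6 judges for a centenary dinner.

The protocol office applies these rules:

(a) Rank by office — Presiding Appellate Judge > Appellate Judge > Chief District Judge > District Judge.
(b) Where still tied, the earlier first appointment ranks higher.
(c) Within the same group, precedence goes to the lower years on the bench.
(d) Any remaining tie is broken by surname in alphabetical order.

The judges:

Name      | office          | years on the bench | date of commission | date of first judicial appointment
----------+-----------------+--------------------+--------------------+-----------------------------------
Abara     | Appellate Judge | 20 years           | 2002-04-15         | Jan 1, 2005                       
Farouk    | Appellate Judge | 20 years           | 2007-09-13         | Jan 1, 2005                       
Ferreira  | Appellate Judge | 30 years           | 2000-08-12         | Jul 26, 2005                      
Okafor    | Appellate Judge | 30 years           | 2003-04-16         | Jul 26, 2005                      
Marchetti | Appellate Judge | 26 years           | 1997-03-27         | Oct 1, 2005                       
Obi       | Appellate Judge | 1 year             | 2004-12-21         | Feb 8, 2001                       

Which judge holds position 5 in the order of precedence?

By office: Obi, Abara, Farouk, Ferreira, Okafor and Marchetti (Appellate Judge).
Among Obi, Abara, Farouk, Ferreira, Okafor and Marchetti, by date of first judicial appointment (earlier first): Obi (Feb 8, 2001) before Abara and Farouk (Jan 1, 2005) before Ferreira and Okafor (Jul 26, 2005) before Marchetti (Oct 1, 2005).
Abara and Farouk both have years on the bench 20 years, so the next rule applies.
Among Abara and Farouk, alphabetically by surname: Abara before Farouk.
Ferreira and Okafor both have years on the bench 30 years, so the next rule applies.
Among Ferreira and Okafor, alphabetically by surname: Ferreira before Okafor.
Order: Obi, Abara, Farouk, Ferreira, Okafor, Marchetti.

Okafor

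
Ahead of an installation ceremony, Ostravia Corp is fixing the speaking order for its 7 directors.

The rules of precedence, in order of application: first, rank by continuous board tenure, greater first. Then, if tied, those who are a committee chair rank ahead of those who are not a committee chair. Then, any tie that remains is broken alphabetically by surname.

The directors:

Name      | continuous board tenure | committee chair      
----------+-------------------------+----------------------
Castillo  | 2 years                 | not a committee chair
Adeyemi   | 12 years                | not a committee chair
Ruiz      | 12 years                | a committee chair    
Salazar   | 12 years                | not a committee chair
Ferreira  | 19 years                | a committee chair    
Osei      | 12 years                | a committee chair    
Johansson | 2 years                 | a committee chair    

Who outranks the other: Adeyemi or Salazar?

Adeyemi

By continuous board tenure (higher first): Ferreira (19 years); then Osei, Ruiz, Adeyemi and Salazar (each 12 years); then Johansson and Castillo (both 2 years).
Among Osei, Ruiz, Adeyemi and Salazar, a committee chair before not a committee chair: Osei and Ruiz (a committee chair) before Adeyemi and Salazar (not a committee chair).
Among Osei and Ruiz, alphabetically by surname: Osei before Ruiz.
Among Adeyemi and Salazar, alphabetically by surname: Adeyemi before Salazar.
Among Johansson and Castillo, a committee chair before not a committee chair: Johansson (a committee chair) before Castillo (not a committee chair).
So Adeyemi takes precedence.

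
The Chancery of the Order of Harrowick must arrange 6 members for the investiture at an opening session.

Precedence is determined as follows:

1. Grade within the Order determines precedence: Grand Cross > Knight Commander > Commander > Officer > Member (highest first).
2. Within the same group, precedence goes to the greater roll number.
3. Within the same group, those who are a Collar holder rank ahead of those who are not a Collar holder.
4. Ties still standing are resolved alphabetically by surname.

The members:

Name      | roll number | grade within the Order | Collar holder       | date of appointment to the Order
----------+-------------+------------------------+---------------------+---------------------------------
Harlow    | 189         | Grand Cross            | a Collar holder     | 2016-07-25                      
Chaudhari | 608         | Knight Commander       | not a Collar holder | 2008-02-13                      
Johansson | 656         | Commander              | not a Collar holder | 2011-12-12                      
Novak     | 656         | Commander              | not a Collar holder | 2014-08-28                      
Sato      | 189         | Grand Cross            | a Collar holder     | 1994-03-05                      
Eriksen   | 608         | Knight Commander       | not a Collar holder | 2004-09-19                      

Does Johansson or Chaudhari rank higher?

By grade within the Order: Harlow and Sato (Grand Cross); then Chaudhari and Eriksen (Knight Commander); then Johansson and Novak (Commander).
Harlow and Sato both have roll number 189, so the next rule applies.
Harlow and Sato are each a Collar holder, so the next rule applies.
Among Harlow and Sato, alphabetically by surname: Harlow before Sato.
Chaudhari and Eriksen both have roll number 608, so the next rule applies.
Chaudhari and Eriksen are each not a Collar holder, so the next rule applies.
Among Chaudhari and Eriksen, alphabetically by surname: Chaudhari before Eriksen.
Johansson and Novak both have roll number 656, so the next rule applies.
Johansson and Novak are each not a Collar holder, so the next rule applies.
Among Johansson and Novak, alphabetically by surname: Johansson before Novak.
So Chaudhari takes precedence.

Chaudhari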